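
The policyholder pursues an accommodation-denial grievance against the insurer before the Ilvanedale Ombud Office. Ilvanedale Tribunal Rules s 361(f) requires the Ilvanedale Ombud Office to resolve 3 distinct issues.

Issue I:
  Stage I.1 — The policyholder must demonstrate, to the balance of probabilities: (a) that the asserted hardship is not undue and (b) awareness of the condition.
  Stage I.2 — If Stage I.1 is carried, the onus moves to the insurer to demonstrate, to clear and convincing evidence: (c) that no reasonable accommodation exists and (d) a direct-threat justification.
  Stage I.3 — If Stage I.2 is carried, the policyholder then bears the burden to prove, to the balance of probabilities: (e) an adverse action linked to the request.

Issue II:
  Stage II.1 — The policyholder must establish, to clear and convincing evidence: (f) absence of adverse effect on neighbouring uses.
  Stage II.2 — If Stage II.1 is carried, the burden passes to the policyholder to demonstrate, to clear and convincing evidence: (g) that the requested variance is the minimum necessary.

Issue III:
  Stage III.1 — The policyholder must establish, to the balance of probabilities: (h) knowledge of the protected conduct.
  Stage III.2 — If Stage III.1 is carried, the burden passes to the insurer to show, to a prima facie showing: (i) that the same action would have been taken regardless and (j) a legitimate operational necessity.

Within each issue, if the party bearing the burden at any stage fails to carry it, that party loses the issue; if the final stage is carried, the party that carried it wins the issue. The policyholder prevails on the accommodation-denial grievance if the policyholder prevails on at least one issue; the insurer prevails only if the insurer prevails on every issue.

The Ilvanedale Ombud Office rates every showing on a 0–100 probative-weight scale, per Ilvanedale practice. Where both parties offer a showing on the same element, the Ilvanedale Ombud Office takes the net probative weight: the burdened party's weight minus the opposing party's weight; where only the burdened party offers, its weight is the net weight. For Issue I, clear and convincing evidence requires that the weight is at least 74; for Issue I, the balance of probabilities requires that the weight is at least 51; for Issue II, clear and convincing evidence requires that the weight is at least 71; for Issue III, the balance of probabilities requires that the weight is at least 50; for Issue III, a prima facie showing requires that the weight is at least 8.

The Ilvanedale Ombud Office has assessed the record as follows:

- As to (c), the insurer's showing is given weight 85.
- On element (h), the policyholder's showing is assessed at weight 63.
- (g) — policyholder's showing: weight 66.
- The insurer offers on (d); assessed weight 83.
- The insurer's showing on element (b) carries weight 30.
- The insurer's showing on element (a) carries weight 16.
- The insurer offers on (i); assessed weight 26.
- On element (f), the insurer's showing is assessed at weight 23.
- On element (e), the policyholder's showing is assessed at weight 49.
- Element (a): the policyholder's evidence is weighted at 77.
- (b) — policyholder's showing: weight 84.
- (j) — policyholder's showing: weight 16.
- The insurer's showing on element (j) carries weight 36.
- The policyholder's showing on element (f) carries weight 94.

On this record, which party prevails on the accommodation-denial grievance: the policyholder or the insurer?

— Issue I —
Stage I.1 — burden on policyholder; standard: the balance of probabilities (weight is at least 51).
    (a): 77 − 16 = 61 ≥ 51 [met]
    (b): 84 − 30 = 54 ≥ 51 [met]
  The policyholder carries Stage I.1; the insurer now bears the burden.
Stage I.2 — burden on insurer; standard: clear and convincing evidence (weight is at least 74).
    (c): 85 ≥ 74 [met]
    (d): 83 ≥ 74 [met]
  Stage I.2 carried; the burden shifts to the policyholder.
Stage I.3 — burden on policyholder; standard: the balance of probabilities (weight is at least 51).
    (e): 49 < 51 [not met]
  Stage I.3 not carried; the policyholder fails its burden.
The insurer prevails on this issue.
— Issue II —
Stage II.1 (policyholder, clear and convincing evidence, weight is at least 71): (f) net 94−23=71 ≥ 71 — meets.
  Stage II.1 carried; the burden remains with the policyholder.
Stage II.2 (policyholder, clear and convincing evidence, weight is at least 71): (g) 66 < 71 — fails.
  The policyholder does not carry Stage II.2.
The insurer prevails on this issue.
— Issue III —
At Stage III.1 the policyholder must meet the balance of probabilities (weight is at least 50): on (h) the weight is 63, ≥ 50, so (h) meets the standard.
  The policyholder carries Stage III.1; the insurer now bears the burden.
At Stage III.2 the insurer must meet a prima facie showing (weight is at least 8): on (i) the weight is 26, ≥ 8, so (i) meets the standard; on (j) the weight is 36 less the opposing 16 gives net 20, ≥ 8, so (j) meets the standard.
  All elements met at the final stage.
With every stage satisfied, the insurer prevails on this issue.
Per-issue: Issue I → insurer; Issue II → insurer; Issue III → insurer. The policyholder must prevail on at least one issue; overall, the insurer prevails.

insurer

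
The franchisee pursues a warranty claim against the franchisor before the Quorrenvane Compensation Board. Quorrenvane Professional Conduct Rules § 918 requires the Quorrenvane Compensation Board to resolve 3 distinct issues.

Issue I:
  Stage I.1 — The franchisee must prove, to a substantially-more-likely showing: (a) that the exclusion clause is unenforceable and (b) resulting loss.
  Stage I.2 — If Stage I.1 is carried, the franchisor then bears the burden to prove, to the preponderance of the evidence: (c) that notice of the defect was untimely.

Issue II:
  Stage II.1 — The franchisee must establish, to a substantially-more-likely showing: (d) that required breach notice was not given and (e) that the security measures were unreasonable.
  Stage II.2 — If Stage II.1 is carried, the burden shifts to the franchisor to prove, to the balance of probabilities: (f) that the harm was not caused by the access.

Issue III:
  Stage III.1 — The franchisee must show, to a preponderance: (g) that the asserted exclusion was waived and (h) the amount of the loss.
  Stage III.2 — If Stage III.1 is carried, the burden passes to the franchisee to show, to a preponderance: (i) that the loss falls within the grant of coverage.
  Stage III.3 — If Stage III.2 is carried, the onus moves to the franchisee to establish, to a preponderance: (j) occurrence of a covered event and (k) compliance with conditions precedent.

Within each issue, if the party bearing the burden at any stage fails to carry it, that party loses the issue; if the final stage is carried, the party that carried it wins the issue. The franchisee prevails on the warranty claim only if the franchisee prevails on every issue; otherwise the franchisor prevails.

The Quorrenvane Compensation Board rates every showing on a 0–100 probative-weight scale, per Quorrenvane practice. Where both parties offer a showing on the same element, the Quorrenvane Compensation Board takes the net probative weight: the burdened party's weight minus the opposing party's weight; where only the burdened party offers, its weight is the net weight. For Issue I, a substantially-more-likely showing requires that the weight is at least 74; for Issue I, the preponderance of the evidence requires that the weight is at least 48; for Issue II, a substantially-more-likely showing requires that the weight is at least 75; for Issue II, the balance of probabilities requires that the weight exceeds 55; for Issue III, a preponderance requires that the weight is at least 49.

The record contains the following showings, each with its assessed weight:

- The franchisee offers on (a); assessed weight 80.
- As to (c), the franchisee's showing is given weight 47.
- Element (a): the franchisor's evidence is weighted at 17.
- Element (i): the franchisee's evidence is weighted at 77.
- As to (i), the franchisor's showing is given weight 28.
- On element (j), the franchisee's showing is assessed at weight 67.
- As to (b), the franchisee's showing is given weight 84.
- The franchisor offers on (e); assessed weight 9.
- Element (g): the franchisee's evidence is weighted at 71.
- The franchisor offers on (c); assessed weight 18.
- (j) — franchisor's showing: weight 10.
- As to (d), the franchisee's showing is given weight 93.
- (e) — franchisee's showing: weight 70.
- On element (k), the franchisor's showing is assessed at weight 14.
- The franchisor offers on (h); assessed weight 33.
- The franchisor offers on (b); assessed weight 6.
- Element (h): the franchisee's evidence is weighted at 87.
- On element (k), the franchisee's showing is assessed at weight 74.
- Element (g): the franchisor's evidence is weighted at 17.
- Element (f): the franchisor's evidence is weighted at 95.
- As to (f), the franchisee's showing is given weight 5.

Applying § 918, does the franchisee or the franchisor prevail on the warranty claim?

— Issue I —
Stage I.1 — burden on franchisee; standard: a substantially-more-likely showing (weight is at least 74).
    (a): 80 − 17 = 63 < 74 [not met]
    (b): 84 − 6 = 78 ≥ 74 [met]
  Stage I.1 not carried; the franchisee fails its burden.
So the franchisor prevails on this issue.
— Issue II —
Stage II.1 — burden on franchisee; standard: a substantially-more-likely showing (weight is at least 75).
    (d): 93 ≥ 75 [met]
    (e): 70 − 9 = 61 < 75 [not met]
  Not every element is met, so the franchisee fails to carry Stage II.1.
The analysis ends at Stage II.1; the franchisor prevails on this issue.
— Issue III —
Stage III.1 (franchisee, a preponderance, weight is at least 49): (g) net 71−17=54 ≥ 49 — meets; (h) net 87−33=54 ≥ 49 — meets.
  All elements met. The franchisee retains the burden for Stage III.2.
Stage III.2 (franchisee, a preponderance, weight is at least 49): (i) net 77−28=49 ≥ 49 — meets.
  Stage III.2 is satisfied; the franchisee continues to bear the burden.
Stage III.3 (franchisee, a preponderance, weight is at least 49): (j) net 67−10=57 ≥ 49 — meets; (k) net 74−14=60 ≥ 49 — meets.
  Stage III.3 carried; the final stage is satisfied.
All stages carried — the franchisee prevails on this issue.
Per-issue: Issue I → franchisor; Issue II → franchisor; Issue III → franchisee. The franchisee must prevail on every issue; overall, the franchisor prevails.

franchisor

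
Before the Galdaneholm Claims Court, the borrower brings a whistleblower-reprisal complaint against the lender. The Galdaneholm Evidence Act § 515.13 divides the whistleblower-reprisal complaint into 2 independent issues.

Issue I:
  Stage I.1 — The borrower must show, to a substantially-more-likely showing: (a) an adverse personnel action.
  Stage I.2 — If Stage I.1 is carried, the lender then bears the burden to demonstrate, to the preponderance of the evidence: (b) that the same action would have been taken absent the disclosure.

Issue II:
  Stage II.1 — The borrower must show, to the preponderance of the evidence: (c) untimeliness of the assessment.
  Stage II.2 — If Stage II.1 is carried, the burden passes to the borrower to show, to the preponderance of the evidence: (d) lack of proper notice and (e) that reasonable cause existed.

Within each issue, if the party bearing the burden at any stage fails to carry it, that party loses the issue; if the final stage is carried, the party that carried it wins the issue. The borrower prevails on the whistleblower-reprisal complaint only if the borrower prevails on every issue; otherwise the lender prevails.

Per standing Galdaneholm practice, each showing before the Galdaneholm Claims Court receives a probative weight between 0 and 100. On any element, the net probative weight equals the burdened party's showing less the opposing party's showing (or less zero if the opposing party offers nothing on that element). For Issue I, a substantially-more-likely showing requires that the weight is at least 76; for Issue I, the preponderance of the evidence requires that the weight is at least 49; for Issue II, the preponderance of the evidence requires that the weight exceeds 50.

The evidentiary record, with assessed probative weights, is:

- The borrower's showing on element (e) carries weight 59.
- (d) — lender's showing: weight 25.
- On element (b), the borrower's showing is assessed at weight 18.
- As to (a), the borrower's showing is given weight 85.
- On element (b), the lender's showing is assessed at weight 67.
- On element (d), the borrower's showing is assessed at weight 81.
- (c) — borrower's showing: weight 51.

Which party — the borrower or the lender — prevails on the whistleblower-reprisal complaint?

lender

— Issue I —
Stage I.1 (borrower, a substantially-more-likely showing, weight is at least 76): (a) 85 ≥ 76 — meets.
  Stage I.1 carried; the burden shifts to the lender.
Stage I.2 (lender, the preponderance of the evidence, weight is at least 49): (b) net 67−18=49 ≥ 49 — meets.
  All elements met at the final stage.
Every stage carried; the lender prevails on this issue.
— Issue II —
At Stage II.1 the borrower must meet the preponderance of the evidence (weight exceeds 50): on (c) the weight is 51, > 50, so (c) meets the standard.
  All elements met. The borrower retains the burden for Stage II.2.
At Stage II.2 the borrower must meet the preponderance of the evidence (weight exceeds 50): on (d) the weight is 81 less the opposing 25 gives net 56, which does exceed 50, so (d) meets the standard; on (e) the weight is 59, > 50, so (e) meets the standard.
  All elements met at the final stage.
With every stage satisfied, the borrower prevails on this issue.
Per-issue: Issue I → lender; Issue II → borrower. The borrower must prevail on every issue; overall, the lender prevails.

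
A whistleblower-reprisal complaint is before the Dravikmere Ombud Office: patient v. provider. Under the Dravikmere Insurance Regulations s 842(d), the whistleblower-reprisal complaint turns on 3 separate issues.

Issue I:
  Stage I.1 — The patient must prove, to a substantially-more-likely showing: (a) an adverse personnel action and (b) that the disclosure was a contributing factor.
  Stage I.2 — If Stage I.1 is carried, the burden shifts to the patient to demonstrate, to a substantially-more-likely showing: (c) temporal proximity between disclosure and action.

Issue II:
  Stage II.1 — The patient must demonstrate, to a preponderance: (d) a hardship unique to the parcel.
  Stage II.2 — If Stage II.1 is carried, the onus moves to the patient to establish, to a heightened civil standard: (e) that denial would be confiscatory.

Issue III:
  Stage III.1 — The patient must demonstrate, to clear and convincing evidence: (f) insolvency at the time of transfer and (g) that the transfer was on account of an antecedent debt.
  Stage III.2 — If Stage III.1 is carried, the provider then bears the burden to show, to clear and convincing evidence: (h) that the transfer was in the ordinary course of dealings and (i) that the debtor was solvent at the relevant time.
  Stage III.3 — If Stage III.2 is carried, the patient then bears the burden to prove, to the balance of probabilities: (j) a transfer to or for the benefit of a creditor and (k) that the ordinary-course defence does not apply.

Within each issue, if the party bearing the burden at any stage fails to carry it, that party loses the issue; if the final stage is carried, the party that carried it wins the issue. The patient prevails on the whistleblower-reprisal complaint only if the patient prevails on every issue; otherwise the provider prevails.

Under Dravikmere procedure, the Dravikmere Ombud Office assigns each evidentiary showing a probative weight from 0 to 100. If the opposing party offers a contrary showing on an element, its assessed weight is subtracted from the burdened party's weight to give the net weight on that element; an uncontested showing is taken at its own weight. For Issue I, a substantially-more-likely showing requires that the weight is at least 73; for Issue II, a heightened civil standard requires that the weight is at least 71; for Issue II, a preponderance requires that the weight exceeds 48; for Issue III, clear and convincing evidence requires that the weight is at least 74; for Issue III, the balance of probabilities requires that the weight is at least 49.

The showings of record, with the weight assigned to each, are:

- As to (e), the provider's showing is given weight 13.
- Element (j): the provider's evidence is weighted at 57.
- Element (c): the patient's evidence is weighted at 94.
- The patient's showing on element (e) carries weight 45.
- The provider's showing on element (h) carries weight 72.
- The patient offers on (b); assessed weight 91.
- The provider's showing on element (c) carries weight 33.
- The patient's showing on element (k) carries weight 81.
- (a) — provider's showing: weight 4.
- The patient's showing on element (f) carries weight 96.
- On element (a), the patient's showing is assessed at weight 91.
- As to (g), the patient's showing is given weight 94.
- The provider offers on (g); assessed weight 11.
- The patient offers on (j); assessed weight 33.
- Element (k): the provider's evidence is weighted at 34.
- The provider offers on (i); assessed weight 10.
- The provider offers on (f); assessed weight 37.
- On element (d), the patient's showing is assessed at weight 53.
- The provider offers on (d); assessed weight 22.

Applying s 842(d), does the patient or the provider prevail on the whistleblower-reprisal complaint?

provider

— Issue I —
Stage I.1 (patient, a substantially-more-likely showing, weight is at least 73): (a) net 91−4=87 ≥ 73 — meets; (b) 91 ≥ 73 — meets.
  Stage I.1 is satisfied; the patient continues to bear the burden.
Stage I.2 (patient, a substantially-more-likely showing, weight is at least 73): (c) net 94−33=61 < 73 — fails.
  The patient does not carry Stage I.2.
The provider prevails on this issue.
— Issue II —
Stage II.1 — burden on patient; standard: a preponderance (weight exceeds 48).
    (d): 53 − 22 = 31 ≤ 48 [not met]
  Not every element is met, so the patient fails to carry Stage II.1.
The provider prevails on this issue.
— Issue III —
Stage III.1 — burden on patient; standard: clear and convincing evidence (weight is at least 74).
    (f): 96 − 37 = 59 < 74 [not met]
    (g): 94 − 11 = 83 ≥ 74 [met]
  Stage III.1 not carried; the patient fails its burden.
The analysis ends at Stage III.1; the provider prevails on this issue.
Per-issue: Issue I → provider; Issue II → provider; Issue III → provider. The patient must prevail on every issue; overall, the provider prevails.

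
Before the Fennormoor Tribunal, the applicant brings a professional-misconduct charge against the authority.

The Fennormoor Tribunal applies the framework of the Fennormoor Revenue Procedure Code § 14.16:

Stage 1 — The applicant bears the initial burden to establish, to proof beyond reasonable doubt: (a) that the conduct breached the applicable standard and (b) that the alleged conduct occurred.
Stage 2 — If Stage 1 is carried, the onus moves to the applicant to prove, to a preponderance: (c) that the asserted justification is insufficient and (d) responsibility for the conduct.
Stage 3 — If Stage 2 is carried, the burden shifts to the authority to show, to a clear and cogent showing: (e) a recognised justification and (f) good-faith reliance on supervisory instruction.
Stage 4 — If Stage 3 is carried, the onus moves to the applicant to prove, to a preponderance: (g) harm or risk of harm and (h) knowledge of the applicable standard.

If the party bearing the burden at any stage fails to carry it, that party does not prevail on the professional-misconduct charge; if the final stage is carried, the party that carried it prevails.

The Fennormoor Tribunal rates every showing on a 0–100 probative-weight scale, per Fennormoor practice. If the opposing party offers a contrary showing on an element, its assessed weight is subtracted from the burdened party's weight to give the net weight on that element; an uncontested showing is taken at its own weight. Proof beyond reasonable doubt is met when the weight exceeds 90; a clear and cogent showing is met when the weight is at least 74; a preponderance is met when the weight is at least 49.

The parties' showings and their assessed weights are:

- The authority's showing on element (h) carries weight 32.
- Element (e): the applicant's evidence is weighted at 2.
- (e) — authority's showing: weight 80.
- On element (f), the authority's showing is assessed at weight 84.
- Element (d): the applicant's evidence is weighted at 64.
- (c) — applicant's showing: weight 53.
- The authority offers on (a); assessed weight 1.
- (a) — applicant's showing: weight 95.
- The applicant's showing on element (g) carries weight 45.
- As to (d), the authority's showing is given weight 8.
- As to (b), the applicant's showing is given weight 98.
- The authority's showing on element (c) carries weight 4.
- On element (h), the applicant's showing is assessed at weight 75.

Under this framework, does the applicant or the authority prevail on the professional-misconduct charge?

Stage 1 (applicant, proof beyond reasonable doubt, weight exceeds 90): (a) net 95−1=94 > 90 — meets; (b) 98 > 90 — meets.
  Stage 1 is satisfied; the applicant continues to bear the burden.
Stage 2 (applicant, a preponderance, weight is at least 49): (c) net 53−4=49 ≥ 49 — meets; (d) net 64−8=56 ≥ 49 — meets.
  The applicant carries Stage 2; the authority now bears the burden.
Stage 3 (authority, a clear and cogent showing, weight is at least 74): (e) net 80−2=78 ≥ 74 — meets; (f) 84 ≥ 74 — meets.
  Stage 3 carried; the burden shifts to the applicant.
Stage 4 (applicant, a preponderance, weight is at least 49): (g) 45 < 49 — fails; (h) net 75−32=43 < 49 — fails.
  Not every element is met, so the applicant fails to carry Stage 4.
The authority prevails.

authority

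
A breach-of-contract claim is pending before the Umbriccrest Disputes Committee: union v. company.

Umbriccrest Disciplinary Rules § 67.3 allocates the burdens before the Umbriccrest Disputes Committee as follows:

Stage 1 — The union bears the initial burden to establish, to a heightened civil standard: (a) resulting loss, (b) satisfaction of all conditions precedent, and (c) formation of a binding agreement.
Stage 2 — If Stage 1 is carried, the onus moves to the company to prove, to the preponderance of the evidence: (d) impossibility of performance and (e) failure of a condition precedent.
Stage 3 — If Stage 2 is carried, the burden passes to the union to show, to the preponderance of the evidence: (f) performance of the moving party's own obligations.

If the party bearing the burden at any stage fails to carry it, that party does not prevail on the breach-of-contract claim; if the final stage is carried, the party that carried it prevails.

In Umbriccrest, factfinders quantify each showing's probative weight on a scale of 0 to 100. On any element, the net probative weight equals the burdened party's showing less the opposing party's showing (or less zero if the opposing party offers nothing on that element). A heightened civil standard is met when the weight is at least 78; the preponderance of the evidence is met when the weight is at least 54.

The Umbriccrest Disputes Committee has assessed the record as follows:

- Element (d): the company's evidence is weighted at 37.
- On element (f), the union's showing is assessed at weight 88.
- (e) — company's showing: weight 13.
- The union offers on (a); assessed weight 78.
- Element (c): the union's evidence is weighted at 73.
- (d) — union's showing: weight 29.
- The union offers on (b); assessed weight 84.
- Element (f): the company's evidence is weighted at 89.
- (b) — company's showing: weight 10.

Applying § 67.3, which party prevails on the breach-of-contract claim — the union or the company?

At Stage 1 the union must meet a heightened civil standard (weight is at least 78): on (a) the weight is 78, which does reach 78, so (a) meets the standard; on (b) the weight is 84 less the opposing 10 gives net 74, < 78, so (b) does not meet the standard; on (c) the weight is 73, < 78, so (c) does not meet the standard.
  Stage 1 not carried; the union fails its burden.
The analysis ends at Stage 1; the company prevails.

company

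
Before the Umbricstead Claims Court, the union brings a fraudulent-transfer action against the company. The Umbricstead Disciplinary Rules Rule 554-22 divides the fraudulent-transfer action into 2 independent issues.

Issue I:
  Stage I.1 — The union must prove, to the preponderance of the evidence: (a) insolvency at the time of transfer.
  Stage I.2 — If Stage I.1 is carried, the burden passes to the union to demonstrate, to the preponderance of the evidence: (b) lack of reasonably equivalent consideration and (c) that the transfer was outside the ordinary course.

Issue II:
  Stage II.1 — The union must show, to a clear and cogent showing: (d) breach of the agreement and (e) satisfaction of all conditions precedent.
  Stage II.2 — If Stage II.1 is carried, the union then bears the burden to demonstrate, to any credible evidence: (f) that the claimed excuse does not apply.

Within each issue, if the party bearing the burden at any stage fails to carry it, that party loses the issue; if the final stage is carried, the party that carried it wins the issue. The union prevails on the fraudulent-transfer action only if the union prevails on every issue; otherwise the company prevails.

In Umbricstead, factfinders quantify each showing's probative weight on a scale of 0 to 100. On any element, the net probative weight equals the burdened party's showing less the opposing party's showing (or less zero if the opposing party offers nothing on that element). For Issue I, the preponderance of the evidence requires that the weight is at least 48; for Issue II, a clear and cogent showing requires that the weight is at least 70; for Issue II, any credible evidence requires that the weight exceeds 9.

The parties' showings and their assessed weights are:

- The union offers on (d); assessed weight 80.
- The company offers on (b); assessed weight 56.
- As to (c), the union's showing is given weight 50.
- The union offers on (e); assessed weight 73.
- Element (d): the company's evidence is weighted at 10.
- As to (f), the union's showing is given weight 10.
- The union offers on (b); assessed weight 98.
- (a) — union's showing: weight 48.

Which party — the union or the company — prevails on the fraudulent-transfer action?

— Issue I —
Stage I.1 — burden on union; standard: the preponderance of the evidence (weight is at least 48).
    (a): 48 ≥ 48 [met]
  All elements met. The union retains the burden for Stage I.2.
Stage I.2 — burden on union; standard: the preponderance of the evidence (weight is at least 48).
    (b): 98 − 56 = 42 < 48 [not met]
    (c): 50 ≥ 48 [met]
  Stage I.2 not carried; the union fails its burden.
The analysis ends at Stage I.2; the company prevails on this issue.
— Issue II —
At Stage II.1 the union must meet a clear and cogent showing (weight is at least 70): on (d) the weight is 80 less the opposing 10 gives net 70, which does reach 70, so (d) meets the standard; on (e) the weight is 73, ≥ 70, so (e) meets the standard.
  All elements met. The union retains the burden for Stage II.2.
At Stage II.2 the union must meet any credible evidence (weight exceeds 9): on (f) the weight is 10, which does exceed 9, so (f) meets the standard.
  All elements met at the final stage.
All stages carried — the union prevails on this issue.
Per-issue: Issue I → company; Issue II → union. The union must prevail on every issue; overall, the company prevails.

company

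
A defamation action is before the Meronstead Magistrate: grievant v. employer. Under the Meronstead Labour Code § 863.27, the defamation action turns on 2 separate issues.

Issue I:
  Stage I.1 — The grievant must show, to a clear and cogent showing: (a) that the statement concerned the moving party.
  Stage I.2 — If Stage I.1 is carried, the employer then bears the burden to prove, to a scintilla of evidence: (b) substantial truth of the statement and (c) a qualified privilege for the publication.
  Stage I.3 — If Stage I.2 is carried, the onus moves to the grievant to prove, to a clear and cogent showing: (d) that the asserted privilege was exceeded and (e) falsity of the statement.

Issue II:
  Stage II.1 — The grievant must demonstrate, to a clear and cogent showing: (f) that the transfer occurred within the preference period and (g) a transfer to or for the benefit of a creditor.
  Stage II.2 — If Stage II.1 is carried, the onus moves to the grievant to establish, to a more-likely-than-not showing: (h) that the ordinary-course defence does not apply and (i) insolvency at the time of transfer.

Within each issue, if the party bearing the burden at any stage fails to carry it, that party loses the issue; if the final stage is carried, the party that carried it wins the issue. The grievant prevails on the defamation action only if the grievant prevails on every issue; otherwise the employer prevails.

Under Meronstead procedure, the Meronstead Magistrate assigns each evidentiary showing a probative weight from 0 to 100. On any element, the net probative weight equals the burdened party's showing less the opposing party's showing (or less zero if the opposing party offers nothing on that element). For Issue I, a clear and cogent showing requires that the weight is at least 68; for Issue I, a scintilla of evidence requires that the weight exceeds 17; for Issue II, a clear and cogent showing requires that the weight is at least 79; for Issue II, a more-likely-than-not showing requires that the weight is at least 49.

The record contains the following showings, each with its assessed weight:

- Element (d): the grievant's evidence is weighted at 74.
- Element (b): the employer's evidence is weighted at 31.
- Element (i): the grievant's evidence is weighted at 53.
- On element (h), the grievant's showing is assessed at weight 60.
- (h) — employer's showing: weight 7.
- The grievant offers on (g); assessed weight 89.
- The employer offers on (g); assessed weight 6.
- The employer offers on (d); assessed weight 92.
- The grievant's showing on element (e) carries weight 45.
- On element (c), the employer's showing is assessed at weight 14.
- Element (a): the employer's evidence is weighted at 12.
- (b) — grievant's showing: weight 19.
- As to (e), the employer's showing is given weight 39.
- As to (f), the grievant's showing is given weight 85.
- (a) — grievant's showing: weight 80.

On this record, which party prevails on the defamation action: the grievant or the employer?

grievant

— Issue I —
Stage I.1 — burden on grievant; standard: a clear and cogent showing (weight is at least 68).
    (a): 80 − 12 = 68 ≥ 68 [met]
  The grievant carries Stage I.1; the employer now bears the burden.
Stage I.2 — burden on employer; standard: a scintilla of evidence (weight exceeds 17).
    (b): 31 − 19 = 12 ≤ 17 [not met]
    (c): 14 ≤ 17 [not met]
  Stage I.2 not carried; the employer fails its burden.
The analysis ends at Stage I.2; the grievant prevails on this issue.
— Issue II —
Stage II.1 — burden on grievant; standard: a clear and cogent showing (weight is at least 79).
    (f): 85 ≥ 79 [met]
    (g): 89 − 6 = 83 ≥ 79 [met]
  Stage II.1 carried; the burden remains with the grievant.
Stage II.2 — burden on grievant; standard: a more-likely-than-not showing (weight is at least 49).
    (h): 60 − 7 = 53 ≥ 49 [met]
    (i): 53 ≥ 49 [met]
  Stage II.2 carried; the final stage is satisfied.
Every stage carried; the grievant prevails on this issue.
Per-issue: Issue I → grievant; Issue II → grievant. The grievant must prevail on every issue; overall, the grievant prevails.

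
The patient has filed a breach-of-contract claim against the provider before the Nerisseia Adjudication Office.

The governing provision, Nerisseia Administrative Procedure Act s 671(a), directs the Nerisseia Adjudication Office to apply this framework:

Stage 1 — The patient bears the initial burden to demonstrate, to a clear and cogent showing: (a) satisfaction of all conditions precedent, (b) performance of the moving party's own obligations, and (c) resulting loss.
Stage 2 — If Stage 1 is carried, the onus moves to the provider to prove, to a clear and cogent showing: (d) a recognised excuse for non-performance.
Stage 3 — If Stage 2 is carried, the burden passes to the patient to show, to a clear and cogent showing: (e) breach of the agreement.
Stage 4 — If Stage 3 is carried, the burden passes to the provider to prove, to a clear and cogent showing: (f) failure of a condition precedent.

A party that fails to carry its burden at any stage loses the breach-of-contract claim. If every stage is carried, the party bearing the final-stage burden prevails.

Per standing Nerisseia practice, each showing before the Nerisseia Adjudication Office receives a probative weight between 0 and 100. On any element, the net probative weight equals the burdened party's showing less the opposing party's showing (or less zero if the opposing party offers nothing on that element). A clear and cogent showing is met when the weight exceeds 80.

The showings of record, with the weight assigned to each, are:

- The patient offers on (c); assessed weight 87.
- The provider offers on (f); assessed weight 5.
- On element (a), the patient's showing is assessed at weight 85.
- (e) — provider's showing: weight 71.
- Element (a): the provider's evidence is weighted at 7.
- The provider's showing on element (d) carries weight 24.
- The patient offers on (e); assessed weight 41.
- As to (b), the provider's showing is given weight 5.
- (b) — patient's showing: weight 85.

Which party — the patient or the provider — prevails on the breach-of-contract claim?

At Stage 1 the patient must meet a clear and cogent showing (weight exceeds 80): on (a) the weight is 85 less the opposing 7 gives net 78, which does not exceed 80, so (a) does not meet the standard; on (b) the weight is 85 less the opposing 5 gives net 80, which does not exceed 80, so (b) does not meet the standard; on (c) the weight is 87, > 80, so (c) meets the standard.
  Not every element is met, so the patient fails to carry Stage 1.
The provider prevails.

provider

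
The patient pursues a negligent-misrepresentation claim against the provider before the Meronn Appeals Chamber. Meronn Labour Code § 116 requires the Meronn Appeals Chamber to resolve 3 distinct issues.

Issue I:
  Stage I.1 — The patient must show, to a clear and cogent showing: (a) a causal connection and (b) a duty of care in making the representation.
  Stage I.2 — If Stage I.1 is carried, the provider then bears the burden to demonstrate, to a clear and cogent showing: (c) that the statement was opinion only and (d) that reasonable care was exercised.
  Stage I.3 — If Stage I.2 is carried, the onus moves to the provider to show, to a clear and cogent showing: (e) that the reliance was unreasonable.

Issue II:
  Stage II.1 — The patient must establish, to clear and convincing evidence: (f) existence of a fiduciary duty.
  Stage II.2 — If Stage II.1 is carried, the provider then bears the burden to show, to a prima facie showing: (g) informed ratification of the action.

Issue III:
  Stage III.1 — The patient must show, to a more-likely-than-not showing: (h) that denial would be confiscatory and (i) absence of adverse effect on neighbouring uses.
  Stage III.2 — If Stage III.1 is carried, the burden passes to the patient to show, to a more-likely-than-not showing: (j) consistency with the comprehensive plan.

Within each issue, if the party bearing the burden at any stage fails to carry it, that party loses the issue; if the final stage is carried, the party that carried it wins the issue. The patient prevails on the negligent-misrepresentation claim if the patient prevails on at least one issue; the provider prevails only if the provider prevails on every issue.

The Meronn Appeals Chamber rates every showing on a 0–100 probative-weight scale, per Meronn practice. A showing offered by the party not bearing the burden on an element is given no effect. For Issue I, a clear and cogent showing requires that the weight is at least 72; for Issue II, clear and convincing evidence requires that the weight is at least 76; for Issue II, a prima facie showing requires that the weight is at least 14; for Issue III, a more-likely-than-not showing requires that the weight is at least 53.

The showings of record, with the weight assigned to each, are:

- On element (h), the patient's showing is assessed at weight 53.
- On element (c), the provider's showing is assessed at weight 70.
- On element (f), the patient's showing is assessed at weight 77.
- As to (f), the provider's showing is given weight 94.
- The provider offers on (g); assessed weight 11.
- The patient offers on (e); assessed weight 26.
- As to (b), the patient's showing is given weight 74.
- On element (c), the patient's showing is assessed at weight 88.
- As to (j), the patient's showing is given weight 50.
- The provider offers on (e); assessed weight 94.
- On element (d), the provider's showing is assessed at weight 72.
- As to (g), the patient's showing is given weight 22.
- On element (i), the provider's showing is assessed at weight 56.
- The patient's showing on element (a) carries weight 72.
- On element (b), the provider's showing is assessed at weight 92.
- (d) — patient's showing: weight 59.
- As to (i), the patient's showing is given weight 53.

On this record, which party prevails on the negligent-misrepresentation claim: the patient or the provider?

patient

— Issue I —
At Stage I.1 the patient must meet a clear and cogent showing (weight is at least 72): on (a) the weight is 72, ≥ 72, so (a) meets the standard; on (b) the weight is 74 (the provider's 92 is given no effect), ≥ 72, so (b) meets the standard.
  All elements met. The burden passes to the provider.
At Stage I.2 the provider must meet a clear and cogent showing (weight is at least 72): on (c) the weight is 70 (the patient's 88 is given no effect), < 72, so (c) does not meet the standard; on (d) the weight is 72 (the patient's 59 is given no effect), ≥ 72, so (d) meets the standard.
  Not every element is met, so the provider fails to carry Stage I.2.
So the patient prevails on this issue.
— Issue II —
Stage II.1 — burden on patient; standard: clear and convincing evidence (weight is at least 76).
    (f): 77 (provider's 94 disregarded) ≥ 76 [met]
  Stage II.1 is satisfied; the onus moves to the provider.
Stage II.2 — burden on provider; standard: a prima facie showing (weight is at least 14).
    (g): 11 (patient's 22 disregarded) < 14 [not met]
  Stage II.2 not carried; the provider fails its burden.
The patient prevails on this issue.
— Issue III —
Stage III.1 (patient, a more-likely-than-not showing, weight is at least 53): (h) 53 ≥ 53 — meets; (i) 53 (provider's 56 disregarded) ≥ 53 — meets.
  All elements met. The patient retains the burden for Stage III.2.
Stage III.2 (patient, a more-likely-than-not showing, weight is at least 53): (j) 50 < 53 — fails.
  Stage III.2 not carried; the patient fails its burden.
So the provider prevails on this issue.
Per-issue: Issue I → patient; Issue II → patient; Issue III → provider. The patient must prevail on at least one issue; overall, the patient prevails.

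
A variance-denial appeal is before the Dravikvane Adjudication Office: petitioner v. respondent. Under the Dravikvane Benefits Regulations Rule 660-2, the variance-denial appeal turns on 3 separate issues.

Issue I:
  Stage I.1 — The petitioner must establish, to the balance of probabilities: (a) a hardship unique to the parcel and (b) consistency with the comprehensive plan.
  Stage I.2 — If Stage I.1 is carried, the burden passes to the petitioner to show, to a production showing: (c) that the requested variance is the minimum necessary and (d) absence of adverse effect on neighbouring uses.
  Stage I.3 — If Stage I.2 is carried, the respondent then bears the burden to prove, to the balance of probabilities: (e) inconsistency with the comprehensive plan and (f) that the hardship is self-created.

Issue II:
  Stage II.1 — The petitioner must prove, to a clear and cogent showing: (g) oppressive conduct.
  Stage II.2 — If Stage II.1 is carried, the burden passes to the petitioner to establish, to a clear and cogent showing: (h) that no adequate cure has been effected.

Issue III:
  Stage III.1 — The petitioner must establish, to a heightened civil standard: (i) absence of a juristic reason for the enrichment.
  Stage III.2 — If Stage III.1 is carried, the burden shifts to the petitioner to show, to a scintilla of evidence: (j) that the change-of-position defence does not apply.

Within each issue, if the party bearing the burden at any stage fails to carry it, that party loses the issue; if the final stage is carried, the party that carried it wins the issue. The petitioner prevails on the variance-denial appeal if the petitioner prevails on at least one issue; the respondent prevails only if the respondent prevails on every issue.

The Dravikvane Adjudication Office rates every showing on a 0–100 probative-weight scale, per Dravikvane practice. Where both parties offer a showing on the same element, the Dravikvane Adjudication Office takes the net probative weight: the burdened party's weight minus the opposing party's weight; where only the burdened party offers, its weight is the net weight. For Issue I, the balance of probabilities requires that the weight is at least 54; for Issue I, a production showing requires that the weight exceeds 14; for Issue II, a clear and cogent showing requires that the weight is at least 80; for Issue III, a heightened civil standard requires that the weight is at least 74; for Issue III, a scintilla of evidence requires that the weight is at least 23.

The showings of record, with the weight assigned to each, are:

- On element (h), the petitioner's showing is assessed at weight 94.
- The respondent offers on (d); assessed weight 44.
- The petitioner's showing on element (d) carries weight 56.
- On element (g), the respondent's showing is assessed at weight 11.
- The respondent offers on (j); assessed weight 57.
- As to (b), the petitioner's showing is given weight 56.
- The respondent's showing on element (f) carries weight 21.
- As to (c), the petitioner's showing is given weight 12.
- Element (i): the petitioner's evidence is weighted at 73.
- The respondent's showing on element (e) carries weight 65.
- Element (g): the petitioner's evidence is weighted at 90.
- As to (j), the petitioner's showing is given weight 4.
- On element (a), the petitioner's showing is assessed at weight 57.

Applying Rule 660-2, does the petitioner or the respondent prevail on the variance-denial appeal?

— Issue I —
At Stage I.1 the petitioner must meet the balance of probabilities (weight is at least 54): on (a) the weight is 57, which does reach 54, so (a) meets the standard; on (b) the weight is 56, ≥ 54, so (b) meets the standard.
  Stage I.1 carried; the burden remains with the petitioner.
At Stage I.2 the petitioner must meet a production showing (weight exceeds 14): on (c) the weight is 12, ≤ 14, so (c) does not meet the standard; on (d) the weight is 56 less the opposing 44 gives net 12, which does not exceed 14, so (d) does not meet the standard.
  The petitioner does not carry Stage I.2.
The analysis ends at Stage I.2; the respondent prevails on this issue.
— Issue II —
Stage II.1 — burden on petitioner; standard: a clear and cogent showing (weight is at least 80).
    (g): 90 − 11 = 79 < 80 [not met]
  Not every element is met, so the petitioner fails to carry Stage II.1.
The analysis ends at Stage II.1; the respondent prevails on this issue.
— Issue III —
At Stage III.1 the petitioner must meet a heightened civil standard (weight is at least 74): on (i) the weight is 73, < 74, so (i) does not meet the standard.
  The petitioner does not carry Stage III.1.
So the respondent prevails on this issue.
Per-issue: Issue I → respondent; Issue II → respondent; Issue III → respondent. The petitioner must prevail on at least one issue; overall, the respondent prevails.

respondent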